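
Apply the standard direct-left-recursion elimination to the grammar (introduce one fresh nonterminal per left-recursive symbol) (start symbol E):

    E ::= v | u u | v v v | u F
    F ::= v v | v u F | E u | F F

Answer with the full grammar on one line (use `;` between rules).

E ::= v | u u | v v v | u F; F ::= v v F' | v u F F' | E u F'; F' ::= F F' | ε

Left recursion appears on F.
For F: α = {F}, β = {v v, v u F, E u}. Rewrite as F → β F' and F' → α F' | ε.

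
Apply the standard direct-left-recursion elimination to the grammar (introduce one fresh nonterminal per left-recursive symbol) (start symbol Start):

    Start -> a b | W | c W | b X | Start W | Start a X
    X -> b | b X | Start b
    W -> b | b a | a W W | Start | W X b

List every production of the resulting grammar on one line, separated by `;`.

Start, W are directly left-recursive.
For Start: α = {W, a X}, β = {a b, W, c W, b X}. Rewrite as Start → β Start1 and Start1 → α Start1 | ε.
For W: α = {X b}, β = {b, b a, a W W, Start}. Rewrite as W → β W1 and W1 → α W1 | ε.

Start -> a b Start1 | W Start1 | c W Start1 | b X Start1; X -> b | b X | Start b; W -> b W1 | b a W1 | a W W W1 | Start W1; Start1 -> W Start1 | a X Start1 | eps; W1 -> X b W1 | eps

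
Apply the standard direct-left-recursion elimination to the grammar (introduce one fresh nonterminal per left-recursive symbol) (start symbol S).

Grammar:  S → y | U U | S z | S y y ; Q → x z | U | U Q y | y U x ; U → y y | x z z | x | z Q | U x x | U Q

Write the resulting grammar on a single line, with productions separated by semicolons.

S → y S' | U U S'; Q → x z | U | U Q y | y U x; U → y y U' | x z z U' | x U' | z Q U'; S' → z S' | y y S' | ε; U' → x x U' | Q U' | ε

S, U are directly left-recursive.
For S: α = {z, y y}, β = {y, U U}. Rewrite as S → β S' and S' → α S' | ε.
For U: α = {x x, Q}, β = {y y, x z z, x, z Q}. Rewrite as U → β U' and U' → α U' | ε.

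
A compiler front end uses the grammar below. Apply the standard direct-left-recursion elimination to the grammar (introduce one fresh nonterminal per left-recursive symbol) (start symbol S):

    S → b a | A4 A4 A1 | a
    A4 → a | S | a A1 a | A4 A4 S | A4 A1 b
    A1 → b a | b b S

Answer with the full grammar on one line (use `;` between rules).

A4 is directly left-recursive.
For A4: α = {A4 S, A1 b}, β = {a, S, a A1 a}. Rewrite as A4 → β A4' and A4' → α A4' | ε.

S → b a | A4 A4 A1 | a; A4 → a A4' | S A4' | a A1 a A4'; A1 → b a | b b S; A4' → A4 S A4' | A1 b A4' | ε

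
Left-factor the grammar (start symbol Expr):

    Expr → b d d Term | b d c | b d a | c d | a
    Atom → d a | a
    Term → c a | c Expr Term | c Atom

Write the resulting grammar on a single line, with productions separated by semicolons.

Expr → c d | a | b d Expr1; Atom → d a | a; Term → c Term1; Expr1 → d Term | c | a; Term1 → a | Expr Term | Atom

Expr has alternatives sharing prefix 'b d': factor to Expr → b d Expr1 with Expr1 → d Term | c | a.
Term has alternatives sharing prefix 'c': factor to Term → c Term1 with Term1 → a | Expr Term | Atom.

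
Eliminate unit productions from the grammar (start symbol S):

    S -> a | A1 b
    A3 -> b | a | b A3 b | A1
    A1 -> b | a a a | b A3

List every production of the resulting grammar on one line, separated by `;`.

Unit pairs: A3 ⇒* {A1}.
Replace each nonterminal's rules with the union of the non-unit rules of every nonterminal it unit-derives.

S -> a | A1 b; A3 -> b | a a a | b A3 | a | b A3 b; A1 -> b | a a a | b A3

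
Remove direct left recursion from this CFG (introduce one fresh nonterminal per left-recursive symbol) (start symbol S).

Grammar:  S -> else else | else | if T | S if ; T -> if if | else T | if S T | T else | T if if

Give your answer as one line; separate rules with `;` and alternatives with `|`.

S -> else else S' | else S' | if T S'; T -> if if T' | else T T' | if S T T'; S' -> if S' | ε; T' -> else T' | if if T' | ε

S, T are directly left-recursive.
For S: α = {if}, β = {else else, else, if T}. Rewrite as S → β S' and S' → α S' | ε.
For T: α = {else, if if}, β = {if if, else T, if S T}. Rewrite as T → β T' and T' → α T' | ε.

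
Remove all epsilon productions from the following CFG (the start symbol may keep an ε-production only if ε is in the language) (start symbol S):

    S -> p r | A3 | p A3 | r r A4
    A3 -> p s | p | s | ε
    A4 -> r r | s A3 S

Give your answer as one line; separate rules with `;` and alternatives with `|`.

Nullable nonterminals: {A3, S}.
ε ∈ L(G) since S is nullable, so keep S → ε.
For each production, add variants omitting each subset of nullable occurrences: S → p A3 gives p A3 | p. A4 → s A3 S gives s A3 S | s A3 | s S | s.

S -> p r | A3 | p A3 | p | r r A4 | ε; A3 -> p s | p | s; A4 -> r r | s A3 S | s A3 | s S | s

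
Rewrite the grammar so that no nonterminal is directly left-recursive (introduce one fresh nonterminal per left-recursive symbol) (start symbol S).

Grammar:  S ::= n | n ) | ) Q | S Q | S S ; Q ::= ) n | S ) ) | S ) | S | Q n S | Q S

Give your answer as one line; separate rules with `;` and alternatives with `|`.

Directly left-recursive nonterminals: S, Q.
For S: α = {Q, S}, β = {n, n ), ) Q}. Rewrite as S → β S' and S' → α S' | ε.
For Q: α = {n S, S}, β = {) n, S ) ), S ), S}. Rewrite as Q → β Q' and Q' → α Q' | ε.

S ::= n S' | n ) S' | ) Q S'; Q ::= ) n Q' | S ) ) Q' | S ) Q' | S Q'; S' ::= Q S' | S S' | epsilon; Q' ::= n S Q' | S Q' | epsilon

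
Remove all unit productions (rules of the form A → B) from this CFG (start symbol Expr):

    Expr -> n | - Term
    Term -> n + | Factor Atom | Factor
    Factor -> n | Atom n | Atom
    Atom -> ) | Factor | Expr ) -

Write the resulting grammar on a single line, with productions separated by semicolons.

Expr -> n | - Term; Term -> n + | Factor Atom | ) | Expr ) - | n | Atom n; Factor -> ) | Expr ) - | n | Atom n; Atom -> ) | Expr ) - | n | Atom n

Unit pairs: Atom ⇒* {Factor}; Factor ⇒* {Atom}; Term ⇒* {Atom, Factor}.
For every A with A ⇒* B via unit rules, add B's non-unit alternatives to A; then delete every rule of the form X → Y.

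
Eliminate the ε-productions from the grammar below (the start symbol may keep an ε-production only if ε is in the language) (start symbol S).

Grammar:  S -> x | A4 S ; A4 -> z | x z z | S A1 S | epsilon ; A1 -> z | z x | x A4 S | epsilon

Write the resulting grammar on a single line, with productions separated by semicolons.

Nullable nonterminals: {A1, A4}.
ε ∉ L(G), so no ε-production is kept.
Add the nullable-subset variants: A4 → S A1 S gives S A1 S | S S. A1 → x A4 S gives x A4 S | x S.

S -> x | A4 S; A4 -> z | x z z | S A1 S | S S; A1 -> z | z x | x A4 S | x S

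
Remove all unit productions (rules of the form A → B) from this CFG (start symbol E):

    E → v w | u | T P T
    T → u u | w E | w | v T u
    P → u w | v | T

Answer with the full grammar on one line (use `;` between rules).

E → v w | u | T P T; T → u u | w E | w | v T u; P → u w | v | u u | w E | w | v T u

Unit pairs: P ⇒* {T}.
Replace each nonterminal's rules with the union of the non-unit rules of every nonterminal it unit-derives.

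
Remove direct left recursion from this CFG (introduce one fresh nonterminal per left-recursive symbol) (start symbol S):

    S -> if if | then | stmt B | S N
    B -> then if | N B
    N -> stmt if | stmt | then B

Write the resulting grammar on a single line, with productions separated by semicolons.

S -> if if S' | then S' | stmt B S'; B -> then if | N B; N -> stmt if | stmt | then B; S' -> N S' | ε

S is directly left-recursive.
For S: α = {N}, β = {if if, then, stmt B}. Rewrite as S → β S' and S' → α S' | ε.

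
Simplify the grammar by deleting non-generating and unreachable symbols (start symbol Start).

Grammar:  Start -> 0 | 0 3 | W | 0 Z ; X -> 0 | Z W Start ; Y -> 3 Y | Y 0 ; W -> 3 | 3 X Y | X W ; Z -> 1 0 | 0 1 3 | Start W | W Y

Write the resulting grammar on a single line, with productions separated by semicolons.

Generating nonterminals: {Start, W, X, Z}.
Reachable from Start after that: {Start, W, X, Z}.
Removed useless symbols: {Y} and every production mentioning them.

Start -> 0 | 0 3 | W | 0 Z; X -> 0 | Z W Start; W -> 3 | X W; Z -> 1 0 | 0 1 3 | Start W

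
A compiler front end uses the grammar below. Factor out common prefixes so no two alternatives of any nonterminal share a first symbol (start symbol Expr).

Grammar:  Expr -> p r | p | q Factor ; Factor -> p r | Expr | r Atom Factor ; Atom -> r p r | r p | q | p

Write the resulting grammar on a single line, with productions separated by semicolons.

Expr has alternatives sharing prefix 'p': factor to Expr → p Expr1 with Expr1 → r | ε.
Atom has alternatives sharing prefix 'r p': factor to Atom → r p Atom1 with Atom1 → r | ε.

Expr -> q Factor | p Expr1; Factor -> p r | Expr | r Atom Factor; Atom -> q | p | r p Atom1; Expr1 -> r | eps; Atom1 -> r | eps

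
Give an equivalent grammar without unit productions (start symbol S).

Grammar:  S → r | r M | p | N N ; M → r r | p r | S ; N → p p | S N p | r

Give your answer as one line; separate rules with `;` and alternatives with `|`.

S → r | r M | p | N N; M → r | r M | p | N N | r r | p r; N → p p | S N p | r

Unit pairs: M ⇒* {S}.
Replace each nonterminal's rules with the union of the non-unit rules of every nonterminal it unit-derives.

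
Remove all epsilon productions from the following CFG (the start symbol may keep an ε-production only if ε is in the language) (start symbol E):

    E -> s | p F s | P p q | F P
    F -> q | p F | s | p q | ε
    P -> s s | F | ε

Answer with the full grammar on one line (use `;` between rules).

E -> s | p F s | p s | P p q | p q | F P | F | P | ε; F -> q | p F | p | s | p q; P -> s s | F

The nullable symbols are {E, F, P}.
ε ∈ L(G) since E is nullable, so keep E → ε.
For each production, add variants omitting each subset of nullable occurrences: E → p F s gives p F s | p s. E → P p q gives P p q | p q. E → F P gives F P | F | P. F → p F gives p F | p.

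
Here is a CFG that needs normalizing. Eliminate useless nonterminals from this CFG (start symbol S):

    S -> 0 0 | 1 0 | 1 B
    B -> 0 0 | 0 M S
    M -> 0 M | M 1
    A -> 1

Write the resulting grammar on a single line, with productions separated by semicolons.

S -> 0 0 | 1 0 | 1 B; B -> 0 0

Generating nonterminals: {A, B, S}.
Reachable from S after that: {B, S}.
Removed useless symbols: {A, M} and every production mentioning them.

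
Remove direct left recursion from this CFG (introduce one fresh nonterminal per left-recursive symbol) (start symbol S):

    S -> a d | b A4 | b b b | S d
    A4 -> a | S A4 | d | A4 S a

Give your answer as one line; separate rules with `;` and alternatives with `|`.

Left recursion appears on S, A4.
For S: α = {d}, β = {a d, b A4, b b b}. Rewrite as S → β S' and S' → α S' | ε.
For A4: α = {S a}, β = {a, S A4, d}. Rewrite as A4 → β A4' and A4' → α A4' | ε.

S -> a d S' | b A4 S' | b b b S'; A4 -> a A4' | S A4 A4' | d A4'; S' -> d S' | ε; A4' -> S a A4' | ε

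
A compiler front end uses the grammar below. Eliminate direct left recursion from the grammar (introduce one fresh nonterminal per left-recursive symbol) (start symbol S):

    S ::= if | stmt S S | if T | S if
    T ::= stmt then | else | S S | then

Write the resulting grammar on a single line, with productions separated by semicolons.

S is directly left-recursive.
For S: α = {if}, β = {if, stmt S S, if T}. Rewrite as S → β S' and S' → α S' | ε.

S ::= if S' | stmt S S S' | if T S'; T ::= stmt then | else | S S | then; S' ::= if S' | epsilon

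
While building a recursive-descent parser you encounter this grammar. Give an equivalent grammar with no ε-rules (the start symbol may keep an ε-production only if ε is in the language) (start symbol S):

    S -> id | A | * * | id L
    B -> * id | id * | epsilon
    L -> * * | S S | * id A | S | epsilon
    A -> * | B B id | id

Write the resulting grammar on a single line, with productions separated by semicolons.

The nullable symbols are {B, L}.
ε ∉ L(G), so no ε-production is kept.
Add the nullable-subset variants: A → B B id gives B B id | B id | id.

S -> id | A | * * | id L; B -> * id | id *; L -> * * | S S | * id A | S; A -> * | B B id | B id | id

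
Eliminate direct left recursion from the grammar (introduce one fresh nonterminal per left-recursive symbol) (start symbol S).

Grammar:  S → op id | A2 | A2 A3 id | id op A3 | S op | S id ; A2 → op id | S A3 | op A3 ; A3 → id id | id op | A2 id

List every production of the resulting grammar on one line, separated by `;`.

S → op id S' | A2 S' | A2 A3 id S' | id op A3 S'; A2 → op id | S A3 | op A3; A3 → id id | id op | A2 id; S' → op S' | id S' | ε

Left recursion appears on S.
For S: α = {op, id}, β = {op id, A2, A2 A3 id, id op A3}. Rewrite as S → β S' and S' → α S' | ε.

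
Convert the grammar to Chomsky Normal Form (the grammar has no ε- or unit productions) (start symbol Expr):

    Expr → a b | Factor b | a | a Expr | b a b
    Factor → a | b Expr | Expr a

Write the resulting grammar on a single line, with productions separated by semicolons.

Expr → X1 X2 | Factor X2 | a | X1 Expr | X2 Y1; Factor → a | X2 Expr | Expr X1; X1 → a; X2 → b; Y1 → X1 X2

Introduce a nonterminal for each terminal appearing in a rule of length ≥ 2: X1 → a, X2 → b.
Binarize each right-hand side of length ≥ 3 by chaining fresh nonterminals (Y1, Y2, …): affected rules were Expr → X2 X1 X2.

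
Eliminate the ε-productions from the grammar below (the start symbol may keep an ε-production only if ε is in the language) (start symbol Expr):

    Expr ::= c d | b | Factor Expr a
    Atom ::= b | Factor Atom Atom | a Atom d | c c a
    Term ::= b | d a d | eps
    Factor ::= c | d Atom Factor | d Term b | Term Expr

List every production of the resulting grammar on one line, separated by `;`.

Nullable nonterminals: {Term}.
ε ∉ L(G), so no ε-production is kept.
Add the nullable-subset variants: Factor → d Term b gives d Term b | d b. Factor → Term Expr gives Term Expr | Expr.

Expr ::= c d | b | Factor Expr a; Atom ::= b | Factor Atom Atom | a Atom d | c c a; Term ::= b | d a d; Factor ::= c | d Atom Factor | d Term b | d b | Term Expr | Expr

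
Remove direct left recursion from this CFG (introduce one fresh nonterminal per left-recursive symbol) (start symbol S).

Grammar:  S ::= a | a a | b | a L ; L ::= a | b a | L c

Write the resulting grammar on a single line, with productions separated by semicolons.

S ::= a | a a | b | a L; L ::= a L' | b a L'; L' ::= c L' | ε

Left recursion appears on L.
For L: α = {c}, β = {a, b a}. Rewrite as L → β L' and L' → α L' | ε.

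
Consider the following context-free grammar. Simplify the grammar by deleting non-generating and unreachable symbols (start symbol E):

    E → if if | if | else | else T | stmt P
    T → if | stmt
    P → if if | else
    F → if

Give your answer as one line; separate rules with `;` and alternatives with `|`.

E → if if | if | else | else T | stmt P; T → if | stmt; P → if if | else

Generating nonterminals: {E, F, P, T}.
Reachable from E after that: {E, P, T}.
Removed useless symbols: {F} and every production mentioning them.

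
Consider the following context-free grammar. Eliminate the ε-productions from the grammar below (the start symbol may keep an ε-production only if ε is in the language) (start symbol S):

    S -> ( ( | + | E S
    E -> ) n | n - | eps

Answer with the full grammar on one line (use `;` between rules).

S -> ( ( | + | E S; E -> ) n | n -

Nullable nonterminals: {E}.
ε ∉ L(G), so no ε-production is kept.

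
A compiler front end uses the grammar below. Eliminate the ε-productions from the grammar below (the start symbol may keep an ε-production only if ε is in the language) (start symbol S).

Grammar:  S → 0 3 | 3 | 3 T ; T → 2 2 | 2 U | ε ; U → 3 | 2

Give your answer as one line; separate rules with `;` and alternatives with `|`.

S → 0 3 | 3 | 3 T; T → 2 2 | 2 U; U → 3 | 2

Nullable set = {T}.
ε ∉ L(G), so no ε-production is kept.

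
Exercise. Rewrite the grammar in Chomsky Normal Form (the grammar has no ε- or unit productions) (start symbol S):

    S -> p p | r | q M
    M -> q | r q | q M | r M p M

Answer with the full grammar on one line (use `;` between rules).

Introduce a nonterminal for each terminal appearing in a rule of length ≥ 2: X1 → p, X2 → q, X3 → r.
Binarize each right-hand side of length ≥ 3 by chaining fresh nonterminals (Y1, Y2, …): affected rules were M → X3 M X1 M.

S -> X1 X1 | r | X2 M; M -> q | X3 X2 | X2 M | X3 Y1; X1 -> p; X2 -> q; X3 -> r; Y1 -> M Y2; Y2 -> X1 M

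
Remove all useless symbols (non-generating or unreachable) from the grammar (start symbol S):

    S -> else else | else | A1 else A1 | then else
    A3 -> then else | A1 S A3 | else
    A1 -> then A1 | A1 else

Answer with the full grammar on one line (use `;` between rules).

S -> else else | else | then else

Generating nonterminals: {A3, S}.
Reachable from S after that: {S}.
Removed useless symbols: {A1, A3} and every production mentioning them.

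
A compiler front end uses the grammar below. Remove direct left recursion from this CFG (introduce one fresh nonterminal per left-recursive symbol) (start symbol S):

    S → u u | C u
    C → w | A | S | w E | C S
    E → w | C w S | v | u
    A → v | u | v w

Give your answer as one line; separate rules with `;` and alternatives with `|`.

S → u u | C u; C → w C' | A C' | S C' | w E C'; E → w | C w S | v | u; A → v | u | v w; C' → S C' | eps

C is directly left-recursive.
For C: α = {S}, β = {w, A, S, w E}. Rewrite as C → β C' and C' → α C' | ε.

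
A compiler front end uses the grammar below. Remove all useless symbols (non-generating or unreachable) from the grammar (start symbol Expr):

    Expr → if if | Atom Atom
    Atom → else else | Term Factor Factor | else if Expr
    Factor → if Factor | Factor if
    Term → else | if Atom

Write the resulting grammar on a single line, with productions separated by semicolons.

Expr → if if | Atom Atom; Atom → else else | else if Expr

Generating nonterminals: {Atom, Expr, Term}.
Reachable from Expr after that: {Atom, Expr}.
Removed useless symbols: {Factor, Term} and every production mentioning them.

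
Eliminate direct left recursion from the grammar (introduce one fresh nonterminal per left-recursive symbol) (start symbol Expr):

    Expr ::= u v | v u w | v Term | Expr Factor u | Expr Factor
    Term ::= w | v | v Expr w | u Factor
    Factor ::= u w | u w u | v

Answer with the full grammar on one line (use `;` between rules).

Expr ::= u v Expr1 | v u w Expr1 | v Term Expr1; Term ::= w | v | v Expr w | u Factor; Factor ::= u w | u w u | v; Expr1 ::= Factor u Expr1 | Factor Expr1 | ε

Expr is directly left-recursive.
For Expr: α = {Factor u, Factor}, β = {u v, v u w, v Term}. Rewrite as Expr → β Expr1 and Expr1 → α Expr1 | ε.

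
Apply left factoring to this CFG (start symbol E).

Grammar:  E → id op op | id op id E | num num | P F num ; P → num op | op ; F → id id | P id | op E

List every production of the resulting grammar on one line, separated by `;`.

E → num num | P F num | id op E'; P → num op | op; F → id id | P id | op E; E' → op | id E

E has alternatives sharing prefix 'id op': factor to E → id op E' with E' → op | id E.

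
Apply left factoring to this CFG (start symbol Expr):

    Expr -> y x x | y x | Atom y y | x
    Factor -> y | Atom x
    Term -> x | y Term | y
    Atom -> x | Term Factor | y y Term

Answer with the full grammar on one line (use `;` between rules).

Expr -> Atom y y | x | y x Expr1; Factor -> y | Atom x; Term -> x | y Term1; Atom -> x | Term Factor | y y Term; Expr1 -> x | eps; Term1 -> Term | eps

Expr has alternatives sharing prefix 'y x': factor to Expr → y x Expr1 with Expr1 → x | ε.
Term has alternatives sharing prefix 'y': factor to Term → y Term1 with Term1 → Term | ε.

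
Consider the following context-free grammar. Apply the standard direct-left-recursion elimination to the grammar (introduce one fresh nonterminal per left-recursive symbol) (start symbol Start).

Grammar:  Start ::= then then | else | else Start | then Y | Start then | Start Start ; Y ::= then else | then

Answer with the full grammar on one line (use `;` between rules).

Start is directly left-recursive.
For Start: α = {then, Start}, β = {then then, else, else Start, then Y}. Rewrite as Start → β Start1 and Start1 → α Start1 | ε.

Start ::= then then Start1 | else Start1 | else Start Start1 | then Y Start1; Y ::= then else | then; Start1 ::= then Start1 | Start Start1 | ε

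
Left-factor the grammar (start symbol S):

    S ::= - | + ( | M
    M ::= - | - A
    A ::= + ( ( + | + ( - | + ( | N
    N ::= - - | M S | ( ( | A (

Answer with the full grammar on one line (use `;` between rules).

S ::= - | + ( | M; M ::= - M'; A ::= N | + ( A'; N ::= - - | M S | ( ( | A (; M' ::= ε | A; A' ::= ( + | - | ε

M has alternatives sharing prefix '-': factor to M → - M' with M' → ε | A.
A has alternatives sharing prefix '+ (': factor to A → + ( A' with A' → ( + | - | ε.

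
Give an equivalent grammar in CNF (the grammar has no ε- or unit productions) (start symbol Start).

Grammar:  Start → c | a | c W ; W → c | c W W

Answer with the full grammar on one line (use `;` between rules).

Introduce a nonterminal for each terminal appearing in a rule of length ≥ 2: X1 → c.
Binarize each right-hand side of length ≥ 3 by chaining fresh nonterminals (Y1, Y2, …): affected rules were W → X1 W W.

Start → c | a | X1 W; W → c | X1 Y1; X1 → c; Y1 → W W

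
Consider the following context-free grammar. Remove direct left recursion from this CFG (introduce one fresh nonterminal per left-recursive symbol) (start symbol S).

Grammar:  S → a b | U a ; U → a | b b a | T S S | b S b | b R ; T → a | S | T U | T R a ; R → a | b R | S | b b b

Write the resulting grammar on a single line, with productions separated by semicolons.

Directly left-recursive nonterminal: T.
For T: α = {U, R a}, β = {a, S}. Rewrite as T → β T' and T' → α T' | ε.

S → a b | U a; U → a | b b a | T S S | b S b | b R; T → a T' | S T'; R → a | b R | S | b b b; T' → U T' | R a T' | ε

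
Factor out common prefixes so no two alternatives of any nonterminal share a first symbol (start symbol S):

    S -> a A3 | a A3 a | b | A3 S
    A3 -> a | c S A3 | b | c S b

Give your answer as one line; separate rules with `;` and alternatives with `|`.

S -> b | A3 S | a A3 S'; A3 -> a | b | c S A3'; S' -> ε | a; A3' -> A3 | b

S has alternatives sharing prefix 'a A3': factor to S → a A3 S' with S' → ε | a.
A3 has alternatives sharing prefix 'c S': factor to A3 → c S A3' with A3' → A3 | b.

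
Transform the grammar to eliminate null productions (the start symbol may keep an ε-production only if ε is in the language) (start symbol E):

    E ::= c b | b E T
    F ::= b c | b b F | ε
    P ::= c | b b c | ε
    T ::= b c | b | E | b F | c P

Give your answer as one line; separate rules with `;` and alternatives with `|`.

E ::= c b | b E T; F ::= b c | b b F | b b; P ::= c | b b c; T ::= b c | b | E | b F | c P | c

The nullable symbols are {F, P}.
ε ∉ L(G), so no ε-production is kept.
Expand every rule over subsets of its nullable positions: F → b b F gives b b F | b b. T → c P gives c P | c.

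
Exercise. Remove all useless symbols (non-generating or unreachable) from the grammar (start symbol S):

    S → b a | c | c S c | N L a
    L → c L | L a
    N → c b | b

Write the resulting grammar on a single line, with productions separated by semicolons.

Generating nonterminals: {N, S}.
Reachable from S after that: {S}.
Removed useless symbols: {L, N} and every production mentioning them.

S → b a | c | c S c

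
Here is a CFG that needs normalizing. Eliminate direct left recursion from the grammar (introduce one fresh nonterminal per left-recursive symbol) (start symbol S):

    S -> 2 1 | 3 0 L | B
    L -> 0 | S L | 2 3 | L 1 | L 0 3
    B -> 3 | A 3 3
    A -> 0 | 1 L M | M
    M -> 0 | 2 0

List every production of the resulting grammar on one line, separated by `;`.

Directly left-recursive nonterminal: L.
For L: α = {1, 0 3}, β = {0, S L, 2 3}. Rewrite as L → β L' and L' → α L' | ε.

S -> 2 1 | 3 0 L | B; L -> 0 L' | S L L' | 2 3 L'; B -> 3 | A 3 3; A -> 0 | 1 L M | M; M -> 0 | 2 0; L' -> 1 L' | 0 3 L' | ε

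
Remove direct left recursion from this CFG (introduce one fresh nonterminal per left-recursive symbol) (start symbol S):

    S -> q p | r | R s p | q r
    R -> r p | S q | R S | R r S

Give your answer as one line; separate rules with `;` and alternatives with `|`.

S -> q p | r | R s p | q r; R -> r p R' | S q R'; R' -> S R' | r S R' | ε

Left recursion appears on R.
For R: α = {S, r S}, β = {r p, S q}. Rewrite as R → β R' and R' → α R' | ε.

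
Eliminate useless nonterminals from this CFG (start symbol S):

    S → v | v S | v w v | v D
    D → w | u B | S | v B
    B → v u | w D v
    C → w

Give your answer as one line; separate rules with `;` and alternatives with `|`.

Generating nonterminals: {B, C, D, S}.
Reachable from S after that: {B, D, S}.
Removed useless symbols: {C} and every production mentioning them.

S → v | v S | v w v | v D; D → w | u B | S | v B; B → v u | w D v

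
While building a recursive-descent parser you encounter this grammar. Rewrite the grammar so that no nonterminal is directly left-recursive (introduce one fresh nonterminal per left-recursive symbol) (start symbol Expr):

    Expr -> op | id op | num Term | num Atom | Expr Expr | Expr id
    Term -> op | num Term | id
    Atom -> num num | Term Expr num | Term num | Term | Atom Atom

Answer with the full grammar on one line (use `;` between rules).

Expr -> op Expr1 | id op Expr1 | num Term Expr1 | num Atom Expr1; Term -> op | num Term | id; Atom -> num num Atom1 | Term Expr num Atom1 | Term num Atom1 | Term Atom1; Expr1 -> Expr Expr1 | id Expr1 | ε; Atom1 -> Atom Atom1 | ε

Expr, Atom are directly left-recursive.
For Expr: α = {Expr, id}, β = {op, id op, num Term, num Atom}. Rewrite as Expr → β Expr1 and Expr1 → α Expr1 | ε.
For Atom: α = {Atom}, β = {num num, Term Expr num, Term num, Term}. Rewrite as Atom → β Atom1 and Atom1 → α Atom1 | ε.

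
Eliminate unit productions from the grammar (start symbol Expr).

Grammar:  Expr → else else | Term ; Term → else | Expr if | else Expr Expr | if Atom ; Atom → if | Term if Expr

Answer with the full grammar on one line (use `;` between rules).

Expr → else | Expr if | else Expr Expr | if Atom | else else; Term → else | Expr if | else Expr Expr | if Atom; Atom → if | Term if Expr

Unit pairs: Expr ⇒* {Term}.
Replace each nonterminal's rules with the union of the non-unit rules of every nonterminal it unit-derives.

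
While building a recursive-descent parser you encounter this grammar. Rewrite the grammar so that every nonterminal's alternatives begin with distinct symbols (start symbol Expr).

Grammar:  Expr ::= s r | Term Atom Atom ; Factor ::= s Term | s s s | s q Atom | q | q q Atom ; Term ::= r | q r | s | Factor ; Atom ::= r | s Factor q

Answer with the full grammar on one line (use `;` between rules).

Factor has alternatives sharing prefix 's': factor to Factor → s Factor1 with Factor1 → Term | s s | q Atom.
Factor has alternatives sharing prefix 'q': factor to Factor → q Factor2 with Factor2 → ε | q Atom.

Expr ::= s r | Term Atom Atom; Factor ::= s Factor1 | q Factor2; Term ::= r | q r | s | Factor; Atom ::= r | s Factor q; Factor1 ::= Term | s s | q Atom; Factor2 ::= ε | q Atom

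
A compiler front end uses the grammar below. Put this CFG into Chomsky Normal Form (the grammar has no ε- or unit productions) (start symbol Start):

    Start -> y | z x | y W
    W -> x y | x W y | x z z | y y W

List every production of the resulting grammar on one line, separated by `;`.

Introduce a nonterminal for each terminal appearing in a rule of length ≥ 2: X1 → z, X2 → x, X3 → y.
Binarize each right-hand side of length ≥ 3 by chaining fresh nonterminals (Y1, Y2, …): affected rules were W → X2 W X3; W → X2 X1 X1; W → X3 X3 W.

Start -> y | X1 X2 | X3 W; W -> X2 X3 | X2 Y1 | X2 Y2 | X3 Y3; X1 -> z; X2 -> x; X3 -> y; Y1 -> W X3; Y2 -> X1 X1; Y3 -> X3 W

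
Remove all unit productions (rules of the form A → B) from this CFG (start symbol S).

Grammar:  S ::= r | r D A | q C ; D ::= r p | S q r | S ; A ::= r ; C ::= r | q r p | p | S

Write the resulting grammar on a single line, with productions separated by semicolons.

Unit pairs: C ⇒* {S}; D ⇒* {S}.
For every A with A ⇒* B via unit rules, add B's non-unit alternatives to A; then delete every rule of the form X → Y.

S ::= r | r D A | q C; D ::= r | r D A | q C | r p | S q r; A ::= r; C ::= r | q r p | p | r D A | q C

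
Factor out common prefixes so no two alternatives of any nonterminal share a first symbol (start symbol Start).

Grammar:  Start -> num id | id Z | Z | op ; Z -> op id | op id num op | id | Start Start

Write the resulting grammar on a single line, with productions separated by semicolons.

Start -> num id | id Z | Z | op; Z -> id | Start Start | op id Z1; Z1 -> epsilon | num op

Z has alternatives sharing prefix 'op id': factor to Z → op id Z1 with Z1 → ε | num op.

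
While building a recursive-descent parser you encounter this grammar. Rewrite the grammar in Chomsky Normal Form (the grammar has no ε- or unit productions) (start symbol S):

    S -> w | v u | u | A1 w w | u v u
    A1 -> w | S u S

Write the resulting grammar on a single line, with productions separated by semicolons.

S -> w | X1 X2 | u | A1 Y1 | X2 Y2; A1 -> w | S Y3; X1 -> v; X2 -> u; X3 -> w; Y1 -> X3 X3; Y2 -> X1 X2; Y3 -> X2 S

Introduce a nonterminal for each terminal appearing in a rule of length ≥ 2: X1 → v, X2 → u, X3 → w.
Binarize each right-hand side of length ≥ 3 by chaining fresh nonterminals (Y1, Y2, …): affected rules were S → A1 X3 X3; S → X2 X1 X2; A1 → S X2 S.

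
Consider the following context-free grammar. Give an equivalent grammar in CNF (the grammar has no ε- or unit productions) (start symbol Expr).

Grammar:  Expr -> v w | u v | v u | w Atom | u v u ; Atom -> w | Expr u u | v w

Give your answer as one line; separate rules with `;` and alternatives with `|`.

Introduce a nonterminal for each terminal appearing in a rule of length ≥ 2: X1 → v, X2 → w, X3 → u.
Binarize each right-hand side of length ≥ 3 by chaining fresh nonterminals (Y1, Y2, …): affected rules were Expr → X3 X1 X3; Atom → Expr X3 X3.

Expr -> X1 X2 | X3 X1 | X1 X3 | X2 Atom | X3 Y1; Atom -> w | Expr Y2 | X1 X2; X1 -> v; X2 -> w; X3 -> u; Y1 -> X1 X3; Y2 -> X3 X3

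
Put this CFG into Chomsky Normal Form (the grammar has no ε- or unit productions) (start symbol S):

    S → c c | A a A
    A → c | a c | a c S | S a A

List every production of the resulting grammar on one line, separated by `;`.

S → X1 X1 | A Y1; A → c | X2 X1 | X2 Y2 | S Y3; X1 → c; X2 → a; Y1 → X2 A; Y2 → X1 S; Y3 → X2 A

Introduce a nonterminal for each terminal appearing in a rule of length ≥ 2: X1 → c, X2 → a.
Binarize each right-hand side of length ≥ 3 by chaining fresh nonterminals (Y1, Y2, …): affected rules were S → A X2 A; A → X2 X1 S; A → S X2 A.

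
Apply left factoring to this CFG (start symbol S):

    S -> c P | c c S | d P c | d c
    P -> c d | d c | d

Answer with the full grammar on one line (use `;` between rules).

S -> c S' | d S''; P -> c d | d P'; S' -> P | c S; S'' -> P c | c; P' -> c | ε

S has alternatives sharing prefix 'c': factor to S → c S' with S' → P | c S.
S has alternatives sharing prefix 'd': factor to S → d S'' with S'' → P c | c.
P has alternatives sharing prefix 'd': factor to P → d P' with P' → c | ε.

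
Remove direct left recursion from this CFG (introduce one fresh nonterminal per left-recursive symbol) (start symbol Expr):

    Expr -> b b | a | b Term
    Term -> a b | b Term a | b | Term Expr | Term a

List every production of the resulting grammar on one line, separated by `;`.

Left recursion appears on Term.
For Term: α = {Expr, a}, β = {a b, b Term a, b}. Rewrite as Term → β Term1 and Term1 → α Term1 | ε.

Expr -> b b | a | b Term; Term -> a b Term1 | b Term a Term1 | b Term1; Term1 -> Expr Term1 | a Term1 | ε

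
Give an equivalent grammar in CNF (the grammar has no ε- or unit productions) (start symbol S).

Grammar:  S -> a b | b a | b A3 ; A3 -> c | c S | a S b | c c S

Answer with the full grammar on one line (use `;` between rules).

Introduce a nonterminal for each terminal appearing in a rule of length ≥ 2: X1 → a, X2 → b, X3 → c.
Binarize each right-hand side of length ≥ 3 by chaining fresh nonterminals (Y1, Y2, …): affected rules were A3 → X1 S X2; A3 → X3 X3 S.

S -> X1 X2 | X2 X1 | X2 A3; A3 -> c | X3 S | X1 Y1 | X3 Y2; X1 -> a; X2 -> b; X3 -> c; Y1 -> S X2; Y2 -> X3 S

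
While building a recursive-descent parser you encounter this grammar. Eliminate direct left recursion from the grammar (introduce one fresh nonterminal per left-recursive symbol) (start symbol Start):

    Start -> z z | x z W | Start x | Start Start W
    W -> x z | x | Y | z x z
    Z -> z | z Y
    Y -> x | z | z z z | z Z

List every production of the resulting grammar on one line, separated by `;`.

Start is directly left-recursive.
For Start: α = {x, Start W}, β = {z z, x z W}. Rewrite as Start → β Start1 and Start1 → α Start1 | ε.

Start -> z z Start1 | x z W Start1; W -> x z | x | Y | z x z; Z -> z | z Y; Y -> x | z | z z z | z Z; Start1 -> x Start1 | Start W Start1 | ε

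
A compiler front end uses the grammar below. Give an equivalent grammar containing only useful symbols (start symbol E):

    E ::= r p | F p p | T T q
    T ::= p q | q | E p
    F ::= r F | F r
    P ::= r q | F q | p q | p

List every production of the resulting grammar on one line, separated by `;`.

E ::= r p | T T q; T ::= p q | q | E p

Generating nonterminals: {E, P, T}.
Reachable from E after that: {E, T}.
Removed useless symbols: {F, P} and every production mentioning them.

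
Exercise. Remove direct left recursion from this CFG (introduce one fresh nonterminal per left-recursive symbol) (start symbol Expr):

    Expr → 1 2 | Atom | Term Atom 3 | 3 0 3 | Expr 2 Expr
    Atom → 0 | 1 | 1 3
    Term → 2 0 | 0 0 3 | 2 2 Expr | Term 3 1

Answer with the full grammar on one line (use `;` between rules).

Expr → 1 2 Expr1 | Atom Expr1 | Term Atom 3 Expr1 | 3 0 3 Expr1; Atom → 0 | 1 | 1 3; Term → 2 0 Term1 | 0 0 3 Term1 | 2 2 Expr Term1; Expr1 → 2 Expr Expr1 | epsilon; Term1 → 3 1 Term1 | epsilon

Expr, Term are directly left-recursive.
For Expr: α = {2 Expr}, β = {1 2, Atom, Term Atom 3, 3 0 3}. Rewrite as Expr → β Expr1 and Expr1 → α Expr1 | ε.
For Term: α = {3 1}, β = {2 0, 0 0 3, 2 2 Expr}. Rewrite as Term → β Term1 and Term1 → α Term1 | ε.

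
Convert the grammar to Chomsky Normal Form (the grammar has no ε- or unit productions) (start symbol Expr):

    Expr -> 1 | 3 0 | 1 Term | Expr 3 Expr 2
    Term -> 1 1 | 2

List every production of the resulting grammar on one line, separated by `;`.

Introduce a nonterminal for each terminal appearing in a rule of length ≥ 2: X1 → 3, X2 → 0, X3 → 1, X4 → 2.
Binarize each right-hand side of length ≥ 3 by chaining fresh nonterminals (Y1, Y2, …): affected rules were Expr → Expr X1 Expr X4.

Expr -> 1 | X1 X2 | X3 Term | Expr Y1; Term -> X3 X3 | 2; X1 -> 3; X2 -> 0; X3 -> 1; X4 -> 2; Y1 -> X1 Y2; Y2 -> Expr X4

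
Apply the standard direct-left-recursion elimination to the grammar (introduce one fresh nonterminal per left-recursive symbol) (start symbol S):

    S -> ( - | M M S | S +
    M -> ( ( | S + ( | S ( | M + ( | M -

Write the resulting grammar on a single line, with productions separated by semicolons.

S -> ( - S' | M M S S'; M -> ( ( M' | S + ( M' | S ( M'; S' -> + S' | epsilon; M' -> + ( M' | - M' | epsilon

S, M are directly left-recursive.
For S: α = {+}, β = {( -, M M S}. Rewrite as S → β S' and S' → α S' | ε.
For M: α = {+ (, -}, β = {( (, S + (, S (}. Rewrite as M → β M' and M' → α M' | ε.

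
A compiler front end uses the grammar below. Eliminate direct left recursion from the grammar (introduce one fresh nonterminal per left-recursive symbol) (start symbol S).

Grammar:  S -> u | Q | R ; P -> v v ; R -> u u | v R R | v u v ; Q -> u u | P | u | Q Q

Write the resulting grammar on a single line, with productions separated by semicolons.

S -> u | Q | R; P -> v v; R -> u u | v R R | v u v; Q -> u u Q' | P Q' | u Q'; Q' -> Q Q' | ε

Q is directly left-recursive.
For Q: α = {Q}, β = {u u, P, u}. Rewrite as Q → β Q' and Q' → α Q' | ε.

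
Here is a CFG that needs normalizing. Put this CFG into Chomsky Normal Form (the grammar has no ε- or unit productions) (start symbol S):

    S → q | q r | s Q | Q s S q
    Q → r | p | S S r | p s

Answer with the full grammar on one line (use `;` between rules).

S → q | X1 X2 | X3 Q | Q Y1; Q → r | p | S Y3 | X4 X3; X1 → q; X2 → r; X3 → s; X4 → p; Y1 → X3 Y2; Y2 → S X1; Y3 → S X2

Introduce a nonterminal for each terminal appearing in a rule of length ≥ 2: X1 → q, X2 → r, X3 → s, X4 → p.
Binarize each right-hand side of length ≥ 3 by chaining fresh nonterminals (Y1, Y2, …): affected rules were S → Q X3 S X1; Q → S S X2.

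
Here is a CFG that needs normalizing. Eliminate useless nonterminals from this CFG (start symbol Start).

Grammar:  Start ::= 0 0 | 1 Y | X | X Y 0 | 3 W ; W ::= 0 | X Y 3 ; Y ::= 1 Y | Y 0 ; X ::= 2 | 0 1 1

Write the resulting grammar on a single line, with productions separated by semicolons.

Start ::= 0 0 | X | 3 W; W ::= 0; X ::= 2 | 0 1 1

Generating nonterminals: {Start, W, X}.
Reachable from Start after that: {Start, W, X}.
Removed useless symbols: {Y} and every production mentioning them.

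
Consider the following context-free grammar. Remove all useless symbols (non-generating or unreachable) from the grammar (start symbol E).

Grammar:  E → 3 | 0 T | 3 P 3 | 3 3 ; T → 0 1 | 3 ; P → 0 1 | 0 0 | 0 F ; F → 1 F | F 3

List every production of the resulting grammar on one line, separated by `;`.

Generating nonterminals: {E, P, T}.
Reachable from E after that: {E, P, T}.
Removed useless symbols: {F} and every production mentioning them.

E → 3 | 0 T | 3 P 3 | 3 3; T → 0 1 | 3; P → 0 1 | 0 0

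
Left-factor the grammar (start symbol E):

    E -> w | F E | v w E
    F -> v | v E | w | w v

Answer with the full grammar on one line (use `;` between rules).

E -> w | F E | v w E; F -> v F' | w F''; F' -> eps | E; F'' -> eps | v

F has alternatives sharing prefix 'v': factor to F → v F' with F' → ε | E.
F has alternatives sharing prefix 'w': factor to F → w F'' with F'' → ε | v.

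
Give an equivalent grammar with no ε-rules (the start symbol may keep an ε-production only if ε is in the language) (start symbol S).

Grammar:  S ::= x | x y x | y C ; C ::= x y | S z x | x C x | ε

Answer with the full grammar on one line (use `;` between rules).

S ::= x | x y x | y C | y; C ::= x y | S z x | x C x | x x

Nullable set = {C}.
ε ∉ L(G), so no ε-production is kept.
Add the nullable-subset variants: S → y C gives y C | y. C → x C x gives x C x | x x.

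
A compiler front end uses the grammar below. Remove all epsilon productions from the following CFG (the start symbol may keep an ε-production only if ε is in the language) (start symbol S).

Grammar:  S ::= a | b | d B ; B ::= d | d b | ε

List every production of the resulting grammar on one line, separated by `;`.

Nullable nonterminals: {B}.
ε ∉ L(G), so no ε-production is kept.
For each production, add variants omitting each subset of nullable occurrences: S → d B gives d B | d.

S ::= a | b | d B | d; B ::= d | d b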